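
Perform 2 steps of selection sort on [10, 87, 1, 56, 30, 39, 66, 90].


Initial: [10, 87, 1, 56, 30, 39, 66, 90]
Step 1: min=1 at 2
  Swap: [1, 87, 10, 56, 30, 39, 66, 90]
Step 2: min=10 at 2
  Swap: [1, 10, 87, 56, 30, 39, 66, 90]

After 2 steps: [1, 10, 87, 56, 30, 39, 66, 90]


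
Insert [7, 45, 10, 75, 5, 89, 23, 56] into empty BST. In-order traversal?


Insert 7: root
Insert 45: R from 7
Insert 10: R from 7 -> L from 45
Insert 75: R from 7 -> R from 45
Insert 5: L from 7
Insert 89: R from 7 -> R from 45 -> R from 75
Insert 23: R from 7 -> L from 45 -> R from 10
Insert 56: R from 7 -> R from 45 -> L from 75

In-order: [5, 7, 10, 23, 45, 56, 75, 89]


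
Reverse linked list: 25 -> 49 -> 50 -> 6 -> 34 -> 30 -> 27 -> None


Step 1: curr=25, set curr.next=prev(None) | reversed so far: 25
Step 2: curr=49, set curr.next=prev(25) | reversed so far: 49 -> 25
Step 3: curr=50, set curr.next=prev(49) | reversed so far: 50 -> 49 -> 25
Step 4: curr=6, set curr.next=prev(50) | reversed so far: 6 -> 50 -> 49 -> 25
Step 5: curr=34, set curr.next=prev(6) | reversed so far: 34 -> 6 -> 50 -> 49 -> 25
Step 6: curr=30, set curr.next=prev(34) | reversed so far: 30 -> 34 -> 6 -> 50 -> 49 -> 25
Step 7: curr=27, set curr.next=prev(30) | reversed so far: 27 -> 30 -> 34 -> 6 -> 50 -> 49 -> 25

27 -> 30 -> 34 -> 6 -> 50 -> 49 -> 25 -> None


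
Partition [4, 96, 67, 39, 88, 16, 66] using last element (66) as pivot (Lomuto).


Pivot: 66
  4 <= 66: advance i (no swap)
  39 <= 66: swap -> [4, 39, 67, 96, 88, 16, 66]
  16 <= 66: swap -> [4, 39, 16, 96, 88, 67, 66]
Place pivot at 3: [4, 39, 16, 66, 88, 67, 96]

Partitioned: [4, 39, 16, 66, 88, 67, 96]


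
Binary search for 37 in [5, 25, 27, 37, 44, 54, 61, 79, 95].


Step 1: lo=0, hi=8, mid=4, val=44
Step 2: lo=0, hi=3, mid=1, val=25
Step 3: lo=2, hi=3, mid=2, val=27
Step 4: lo=3, hi=3, mid=3, val=37

Found at index 3


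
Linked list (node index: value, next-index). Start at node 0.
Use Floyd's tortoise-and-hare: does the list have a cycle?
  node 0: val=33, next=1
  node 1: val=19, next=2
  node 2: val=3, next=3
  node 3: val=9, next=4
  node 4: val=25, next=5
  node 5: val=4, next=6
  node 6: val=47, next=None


Floyd's tortoise (slow, +1) and hare (fast, +2):
  init: slow=0, fast=0
  step 1: slow=1, fast=2
  step 2: slow=2, fast=4
  step 3: slow=3, fast=6
  step 4: fast -> None, no cycle

Cycle: no


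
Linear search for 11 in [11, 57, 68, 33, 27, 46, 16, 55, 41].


i=0: 11==11 found!

Found at 0, 1 comps


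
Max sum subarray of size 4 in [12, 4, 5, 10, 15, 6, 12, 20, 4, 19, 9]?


[0:4]: 31
[1:5]: 34
[2:6]: 36
[3:7]: 43
[4:8]: 53
[5:9]: 42
[6:10]: 55
[7:11]: 52

Max: 55 at [6:10]


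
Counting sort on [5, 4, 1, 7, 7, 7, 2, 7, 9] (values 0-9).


Input: [5, 4, 1, 7, 7, 7, 2, 7, 9]
Counts: [0, 1, 1, 0, 1, 1, 0, 4, 0, 1]

Sorted: [1, 2, 4, 5, 7, 7, 7, 7, 9]


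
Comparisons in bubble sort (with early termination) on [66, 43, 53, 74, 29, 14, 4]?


Algorithm: bubble sort (with early termination)
Input: [66, 43, 53, 74, 29, 14, 4]
Sorted: [4, 14, 29, 43, 53, 66, 74]

21


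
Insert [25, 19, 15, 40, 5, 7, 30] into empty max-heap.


Insert 25: [25]
Insert 19: [25, 19]
Insert 15: [25, 19, 15]
Insert 40: [40, 25, 15, 19]
Insert 5: [40, 25, 15, 19, 5]
Insert 7: [40, 25, 15, 19, 5, 7]
Insert 30: [40, 25, 30, 19, 5, 7, 15]

Final heap: [40, 25, 30, 19, 5, 7, 15]


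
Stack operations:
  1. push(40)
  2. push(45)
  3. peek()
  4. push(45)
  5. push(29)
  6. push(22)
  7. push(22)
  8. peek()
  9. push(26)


push(40) -> [40]
push(45) -> [40, 45]
peek()->45
push(45) -> [40, 45, 45]
push(29) -> [40, 45, 45, 29]
push(22) -> [40, 45, 45, 29, 22]
push(22) -> [40, 45, 45, 29, 22, 22]
peek()->22
push(26) -> [40, 45, 45, 29, 22, 22, 26]

Final stack: [40, 45, 45, 29, 22, 22, 26]


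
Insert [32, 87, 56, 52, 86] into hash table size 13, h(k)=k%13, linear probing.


Insert 32: h=6 -> slot 6
Insert 87: h=9 -> slot 9
Insert 56: h=4 -> slot 4
Insert 52: h=0 -> slot 0
Insert 86: h=8 -> slot 8

Table: [52, None, None, None, 56, None, 32, None, 86, 87, None, None, None]


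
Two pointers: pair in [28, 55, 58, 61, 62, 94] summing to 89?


lo=0(28)+hi=5(94)=122
lo=0(28)+hi=4(62)=90
lo=0(28)+hi=3(61)=89

Yes: 28+61=89


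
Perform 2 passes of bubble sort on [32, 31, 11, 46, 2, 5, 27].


Initial: [32, 31, 11, 46, 2, 5, 27]
Pass 1: [31, 11, 32, 2, 5, 27, 46] (5 swaps)
Pass 2: [11, 31, 2, 5, 27, 32, 46] (4 swaps)

After 2 passes: [11, 31, 2, 5, 27, 32, 46]


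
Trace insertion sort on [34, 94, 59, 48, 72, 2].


Initial: [34, 94, 59, 48, 72, 2]
Insert 94: [34, 94, 59, 48, 72, 2]
Insert 59: [34, 59, 94, 48, 72, 2]
Insert 48: [34, 48, 59, 94, 72, 2]
Insert 72: [34, 48, 59, 72, 94, 2]
Insert 2: [2, 34, 48, 59, 72, 94]

Sorted: [2, 34, 48, 59, 72, 94]


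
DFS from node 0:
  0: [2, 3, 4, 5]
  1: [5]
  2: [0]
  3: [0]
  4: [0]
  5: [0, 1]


Visit 0, push [5, 4, 3, 2]
Visit 2, push []
Visit 3, push []
Visit 4, push []
Visit 5, push [1]
Visit 1, push []

DFS order: [0, 2, 3, 4, 5, 1]


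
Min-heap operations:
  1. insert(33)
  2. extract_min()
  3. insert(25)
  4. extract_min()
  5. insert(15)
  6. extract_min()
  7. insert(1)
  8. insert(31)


insert(33) -> [33]
extract_min()->33, []
insert(25) -> [25]
extract_min()->25, []
insert(15) -> [15]
extract_min()->15, []
insert(1) -> [1]
insert(31) -> [1, 31]

Final heap: [1, 31]


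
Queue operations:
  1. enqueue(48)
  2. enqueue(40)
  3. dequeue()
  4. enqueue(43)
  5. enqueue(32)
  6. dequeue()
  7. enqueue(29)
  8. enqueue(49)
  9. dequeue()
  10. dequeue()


enqueue(48) -> [48]
enqueue(40) -> [48, 40]
dequeue()->48, [40]
enqueue(43) -> [40, 43]
enqueue(32) -> [40, 43, 32]
dequeue()->40, [43, 32]
enqueue(29) -> [43, 32, 29]
enqueue(49) -> [43, 32, 29, 49]
dequeue()->43, [32, 29, 49]
dequeue()->32, [29, 49]

Final queue: [29, 49]


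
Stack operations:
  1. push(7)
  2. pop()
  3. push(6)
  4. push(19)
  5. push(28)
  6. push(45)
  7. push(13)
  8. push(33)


push(7) -> [7]
pop()->7, []
push(6) -> [6]
push(19) -> [6, 19]
push(28) -> [6, 19, 28]
push(45) -> [6, 19, 28, 45]
push(13) -> [6, 19, 28, 45, 13]
push(33) -> [6, 19, 28, 45, 13, 33]

Final stack: [6, 19, 28, 45, 13, 33]


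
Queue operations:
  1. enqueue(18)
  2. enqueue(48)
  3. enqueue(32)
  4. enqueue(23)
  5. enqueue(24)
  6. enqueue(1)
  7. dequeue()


enqueue(18) -> [18]
enqueue(48) -> [18, 48]
enqueue(32) -> [18, 48, 32]
enqueue(23) -> [18, 48, 32, 23]
enqueue(24) -> [18, 48, 32, 23, 24]
enqueue(1) -> [18, 48, 32, 23, 24, 1]
dequeue()->18, [48, 32, 23, 24, 1]

Final queue: [48, 32, 23, 24, 1]


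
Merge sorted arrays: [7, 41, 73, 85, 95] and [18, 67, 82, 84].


Take 7 from A
Take 18 from B
Take 41 from A
Take 67 from B
Take 73 from A
Take 82 from B
Take 84 from B

Merged: [7, 18, 41, 67, 73, 82, 84, 85, 95]


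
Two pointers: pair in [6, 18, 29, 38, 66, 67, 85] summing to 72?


lo=0(6)+hi=6(85)=91
lo=0(6)+hi=5(67)=73
lo=0(6)+hi=4(66)=72

Yes: 6+66=72


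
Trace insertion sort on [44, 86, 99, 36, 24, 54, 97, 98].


Initial: [44, 86, 99, 36, 24, 54, 97, 98]
Insert 86: [44, 86, 99, 36, 24, 54, 97, 98]
Insert 99: [44, 86, 99, 36, 24, 54, 97, 98]
Insert 36: [36, 44, 86, 99, 24, 54, 97, 98]
Insert 24: [24, 36, 44, 86, 99, 54, 97, 98]
Insert 54: [24, 36, 44, 54, 86, 99, 97, 98]
Insert 97: [24, 36, 44, 54, 86, 97, 99, 98]
Insert 98: [24, 36, 44, 54, 86, 97, 98, 99]

Sorted: [24, 36, 44, 54, 86, 97, 98, 99]


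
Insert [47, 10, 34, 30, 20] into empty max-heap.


Insert 47: [47]
Insert 10: [47, 10]
Insert 34: [47, 10, 34]
Insert 30: [47, 30, 34, 10]
Insert 20: [47, 30, 34, 10, 20]

Final heap: [47, 30, 34, 10, 20]


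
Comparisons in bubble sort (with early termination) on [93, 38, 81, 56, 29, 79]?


Algorithm: bubble sort (with early termination)
Input: [93, 38, 81, 56, 29, 79]
Sorted: [29, 38, 56, 79, 81, 93]

15


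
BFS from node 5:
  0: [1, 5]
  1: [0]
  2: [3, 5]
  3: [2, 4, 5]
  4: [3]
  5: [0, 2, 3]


Visit 5, enqueue [0, 2, 3]
Visit 0, enqueue [1]
Visit 2, enqueue []
Visit 3, enqueue [4]
Visit 1, enqueue []
Visit 4, enqueue []

BFS order: [5, 0, 2, 3, 1, 4]


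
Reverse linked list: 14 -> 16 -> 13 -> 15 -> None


Step 1: curr=14, set curr.next=prev(None) | reversed so far: 14
Step 2: curr=16, set curr.next=prev(14) | reversed so far: 16 -> 14
Step 3: curr=13, set curr.next=prev(16) | reversed so far: 13 -> 16 -> 14
Step 4: curr=15, set curr.next=prev(13) | reversed so far: 15 -> 13 -> 16 -> 14

15 -> 13 -> 16 -> 14 -> None


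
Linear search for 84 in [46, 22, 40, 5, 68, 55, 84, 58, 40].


i=0: 46!=84
i=1: 22!=84
i=2: 40!=84
i=3: 5!=84
i=4: 68!=84
i=5: 55!=84
i=6: 84==84 found!

Found at 6, 7 comps


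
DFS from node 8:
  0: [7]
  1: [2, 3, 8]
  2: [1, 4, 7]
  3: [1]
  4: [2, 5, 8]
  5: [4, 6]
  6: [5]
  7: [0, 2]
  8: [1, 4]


Visit 8, push [4, 1]
Visit 1, push [3, 2]
Visit 2, push [7, 4]
Visit 4, push [5]
Visit 5, push [6]
Visit 6, push []
Visit 7, push [0]
Visit 0, push []
Visit 3, push []

DFS order: [8, 1, 2, 4, 5, 6, 7, 0, 3]


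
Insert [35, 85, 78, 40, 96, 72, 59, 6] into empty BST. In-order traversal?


Insert 35: root
Insert 85: R from 35
Insert 78: R from 35 -> L from 85
Insert 40: R from 35 -> L from 85 -> L from 78
Insert 96: R from 35 -> R from 85
Insert 72: R from 35 -> L from 85 -> L from 78 -> R from 40
Insert 59: R from 35 -> L from 85 -> L from 78 -> R from 40 -> L from 72
Insert 6: L from 35

In-order: [6, 35, 40, 59, 72, 78, 85, 96]


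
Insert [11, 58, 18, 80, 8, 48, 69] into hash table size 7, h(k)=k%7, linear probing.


Insert 11: h=4 -> slot 4
Insert 58: h=2 -> slot 2
Insert 18: h=4, 1 probes -> slot 5
Insert 80: h=3 -> slot 3
Insert 8: h=1 -> slot 1
Insert 48: h=6 -> slot 6
Insert 69: h=6, 1 probes -> slot 0

Table: [69, 8, 58, 80, 11, 18, 48]


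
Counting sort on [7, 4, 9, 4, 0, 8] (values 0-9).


Input: [7, 4, 9, 4, 0, 8]
Counts: [1, 0, 0, 0, 2, 0, 0, 1, 1, 1]

Sorted: [0, 4, 4, 7, 8, 9]


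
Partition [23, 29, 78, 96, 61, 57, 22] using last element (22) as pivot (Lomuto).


Pivot: 22
Place pivot at 0: [22, 29, 78, 96, 61, 57, 23]

Partitioned: [22, 29, 78, 96, 61, 57, 23]


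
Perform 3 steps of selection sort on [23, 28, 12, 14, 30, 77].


Initial: [23, 28, 12, 14, 30, 77]
Step 1: min=12 at 2
  Swap: [12, 28, 23, 14, 30, 77]
Step 2: min=14 at 3
  Swap: [12, 14, 23, 28, 30, 77]
Step 3: min=23 at 2
  Swap: [12, 14, 23, 28, 30, 77]

After 3 steps: [12, 14, 23, 28, 30, 77]


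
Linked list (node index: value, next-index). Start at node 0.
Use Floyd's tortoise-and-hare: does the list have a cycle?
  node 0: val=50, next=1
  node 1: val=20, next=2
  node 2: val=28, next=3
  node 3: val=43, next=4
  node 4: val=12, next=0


Floyd's tortoise (slow, +1) and hare (fast, +2):
  init: slow=0, fast=0
  step 1: slow=1, fast=2
  step 2: slow=2, fast=4
  step 3: slow=3, fast=1
  step 4: slow=4, fast=3
  step 5: slow=0, fast=0
  slow == fast at node 0: cycle detected

Cycle: yes


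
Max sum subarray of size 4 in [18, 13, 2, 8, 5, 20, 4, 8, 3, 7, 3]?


[0:4]: 41
[1:5]: 28
[2:6]: 35
[3:7]: 37
[4:8]: 37
[5:9]: 35
[6:10]: 22
[7:11]: 21

Max: 41 at [0:4]


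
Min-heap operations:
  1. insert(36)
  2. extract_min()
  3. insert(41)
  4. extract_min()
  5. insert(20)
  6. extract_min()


insert(36) -> [36]
extract_min()->36, []
insert(41) -> [41]
extract_min()->41, []
insert(20) -> [20]
extract_min()->20, []

Final heap: []


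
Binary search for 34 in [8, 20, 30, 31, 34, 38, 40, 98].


Step 1: lo=0, hi=7, mid=3, val=31
Step 2: lo=4, hi=7, mid=5, val=38
Step 3: lo=4, hi=4, mid=4, val=34

Found at index 4


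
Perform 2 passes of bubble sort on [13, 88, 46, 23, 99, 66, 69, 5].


Initial: [13, 88, 46, 23, 99, 66, 69, 5]
Pass 1: [13, 46, 23, 88, 66, 69, 5, 99] (5 swaps)
Pass 2: [13, 23, 46, 66, 69, 5, 88, 99] (4 swaps)

After 2 passes: [13, 23, 46, 66, 69, 5, 88, 99]


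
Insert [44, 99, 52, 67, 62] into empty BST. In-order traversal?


Insert 44: root
Insert 99: R from 44
Insert 52: R from 44 -> L from 99
Insert 67: R from 44 -> L from 99 -> R from 52
Insert 62: R from 44 -> L from 99 -> R from 52 -> L from 67

In-order: [44, 52, 62, 67, 99]


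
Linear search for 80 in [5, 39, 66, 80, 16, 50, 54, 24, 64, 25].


i=0: 5!=80
i=1: 39!=80
i=2: 66!=80
i=3: 80==80 found!

Found at 3, 4 comps


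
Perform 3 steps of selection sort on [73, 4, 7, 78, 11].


Initial: [73, 4, 7, 78, 11]
Step 1: min=4 at 1
  Swap: [4, 73, 7, 78, 11]
Step 2: min=7 at 2
  Swap: [4, 7, 73, 78, 11]
Step 3: min=11 at 4
  Swap: [4, 7, 11, 78, 73]

After 3 steps: [4, 7, 11, 78, 73]


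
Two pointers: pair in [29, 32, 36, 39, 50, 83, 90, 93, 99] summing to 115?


lo=0(29)+hi=8(99)=128
lo=0(29)+hi=7(93)=122
lo=0(29)+hi=6(90)=119
lo=0(29)+hi=5(83)=112
lo=1(32)+hi=5(83)=115

Yes: 32+83=115


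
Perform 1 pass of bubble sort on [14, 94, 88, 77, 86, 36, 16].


Initial: [14, 94, 88, 77, 86, 36, 16]
Pass 1: [14, 88, 77, 86, 36, 16, 94] (5 swaps)

After 1 pass: [14, 88, 77, 86, 36, 16, 94]


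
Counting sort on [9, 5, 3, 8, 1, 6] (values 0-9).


Input: [9, 5, 3, 8, 1, 6]
Counts: [0, 1, 0, 1, 0, 1, 1, 0, 1, 1]

Sorted: [1, 3, 5, 6, 8, 9]


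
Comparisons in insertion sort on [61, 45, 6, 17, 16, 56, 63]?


Algorithm: insertion sort
Input: [61, 45, 6, 17, 16, 56, 63]
Sorted: [6, 16, 17, 45, 56, 61, 63]

13


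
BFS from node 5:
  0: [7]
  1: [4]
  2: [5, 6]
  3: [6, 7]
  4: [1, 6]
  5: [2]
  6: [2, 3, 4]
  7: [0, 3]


Visit 5, enqueue [2]
Visit 2, enqueue [6]
Visit 6, enqueue [3, 4]
Visit 3, enqueue [7]
Visit 4, enqueue [1]
Visit 7, enqueue [0]
Visit 1, enqueue []
Visit 0, enqueue []

BFS order: [5, 2, 6, 3, 4, 7, 1, 0]


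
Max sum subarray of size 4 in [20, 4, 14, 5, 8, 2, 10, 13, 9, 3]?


[0:4]: 43
[1:5]: 31
[2:6]: 29
[3:7]: 25
[4:8]: 33
[5:9]: 34
[6:10]: 35

Max: 43 at [0:4]


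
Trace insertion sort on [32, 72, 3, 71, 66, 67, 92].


Initial: [32, 72, 3, 71, 66, 67, 92]
Insert 72: [32, 72, 3, 71, 66, 67, 92]
Insert 3: [3, 32, 72, 71, 66, 67, 92]
Insert 71: [3, 32, 71, 72, 66, 67, 92]
Insert 66: [3, 32, 66, 71, 72, 67, 92]
Insert 67: [3, 32, 66, 67, 71, 72, 92]
Insert 92: [3, 32, 66, 67, 71, 72, 92]

Sorted: [3, 32, 66, 67, 71, 72, 92]


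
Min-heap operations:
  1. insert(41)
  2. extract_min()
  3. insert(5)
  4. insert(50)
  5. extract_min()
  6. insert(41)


insert(41) -> [41]
extract_min()->41, []
insert(5) -> [5]
insert(50) -> [5, 50]
extract_min()->5, [50]
insert(41) -> [41, 50]

Final heap: [41, 50]


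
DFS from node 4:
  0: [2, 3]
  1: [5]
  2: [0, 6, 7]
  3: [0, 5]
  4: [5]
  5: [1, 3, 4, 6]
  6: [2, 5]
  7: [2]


Visit 4, push [5]
Visit 5, push [6, 3, 1]
Visit 1, push []
Visit 3, push [0]
Visit 0, push [2]
Visit 2, push [7, 6]
Visit 6, push []
Visit 7, push []

DFS order: [4, 5, 1, 3, 0, 2, 6, 7]


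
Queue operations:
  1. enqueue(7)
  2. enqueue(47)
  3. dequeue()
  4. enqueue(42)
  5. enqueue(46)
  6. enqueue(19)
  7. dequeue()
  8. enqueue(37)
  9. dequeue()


enqueue(7) -> [7]
enqueue(47) -> [7, 47]
dequeue()->7, [47]
enqueue(42) -> [47, 42]
enqueue(46) -> [47, 42, 46]
enqueue(19) -> [47, 42, 46, 19]
dequeue()->47, [42, 46, 19]
enqueue(37) -> [42, 46, 19, 37]
dequeue()->42, [46, 19, 37]

Final queue: [46, 19, 37]


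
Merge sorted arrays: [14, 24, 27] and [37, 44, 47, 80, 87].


Take 14 from A
Take 24 from A
Take 27 from A

Merged: [14, 24, 27, 37, 44, 47, 80, 87]


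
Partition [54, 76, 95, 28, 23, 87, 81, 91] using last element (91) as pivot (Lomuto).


Pivot: 91
  54 <= 91: advance i (no swap)
  76 <= 91: advance i (no swap)
  28 <= 91: swap -> [54, 76, 28, 95, 23, 87, 81, 91]
  23 <= 91: swap -> [54, 76, 28, 23, 95, 87, 81, 91]
  87 <= 91: swap -> [54, 76, 28, 23, 87, 95, 81, 91]
  81 <= 91: swap -> [54, 76, 28, 23, 87, 81, 95, 91]
Place pivot at 6: [54, 76, 28, 23, 87, 81, 91, 95]

Partitioned: [54, 76, 28, 23, 87, 81, 91, 95]


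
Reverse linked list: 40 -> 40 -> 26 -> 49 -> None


Step 1: curr=40, set curr.next=prev(None) | reversed so far: 40
Step 2: curr=40, set curr.next=prev(40) | reversed so far: 40 -> 40
Step 3: curr=26, set curr.next=prev(40) | reversed so far: 26 -> 40 -> 40
Step 4: curr=49, set curr.next=prev(26) | reversed so far: 49 -> 26 -> 40 -> 40

49 -> 26 -> 40 -> 40 -> None


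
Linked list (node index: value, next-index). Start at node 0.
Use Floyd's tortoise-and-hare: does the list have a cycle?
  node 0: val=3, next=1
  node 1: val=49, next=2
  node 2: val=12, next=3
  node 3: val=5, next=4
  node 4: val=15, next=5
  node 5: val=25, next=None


Floyd's tortoise (slow, +1) and hare (fast, +2):
  init: slow=0, fast=0
  step 1: slow=1, fast=2
  step 2: slow=2, fast=4
  step 3: fast 4->5->None, no cycle

Cycle: no


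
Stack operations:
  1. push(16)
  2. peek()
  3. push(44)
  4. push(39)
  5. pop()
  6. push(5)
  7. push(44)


push(16) -> [16]
peek()->16
push(44) -> [16, 44]
push(39) -> [16, 44, 39]
pop()->39, [16, 44]
push(5) -> [16, 44, 5]
push(44) -> [16, 44, 5, 44]

Final stack: [16, 44, 5, 44]


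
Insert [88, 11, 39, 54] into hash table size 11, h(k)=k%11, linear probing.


Insert 88: h=0 -> slot 0
Insert 11: h=0, 1 probes -> slot 1
Insert 39: h=6 -> slot 6
Insert 54: h=10 -> slot 10

Table: [88, 11, None, None, None, None, 39, None, None, None, 54]


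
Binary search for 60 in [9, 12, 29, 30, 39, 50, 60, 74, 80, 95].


Step 1: lo=0, hi=9, mid=4, val=39
Step 2: lo=5, hi=9, mid=7, val=74
Step 3: lo=5, hi=6, mid=5, val=50
Step 4: lo=6, hi=6, mid=6, val=60

Found at index 6


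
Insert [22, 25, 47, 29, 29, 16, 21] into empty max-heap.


Insert 22: [22]
Insert 25: [25, 22]
Insert 47: [47, 22, 25]
Insert 29: [47, 29, 25, 22]
Insert 29: [47, 29, 25, 22, 29]
Insert 16: [47, 29, 25, 22, 29, 16]
Insert 21: [47, 29, 25, 22, 29, 16, 21]

Final heap: [47, 29, 25, 22, 29, 16, 21]


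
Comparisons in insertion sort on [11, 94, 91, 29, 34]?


Algorithm: insertion sort
Input: [11, 94, 91, 29, 34]
Sorted: [11, 29, 34, 91, 94]

9


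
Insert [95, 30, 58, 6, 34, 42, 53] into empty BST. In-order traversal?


Insert 95: root
Insert 30: L from 95
Insert 58: L from 95 -> R from 30
Insert 6: L from 95 -> L from 30
Insert 34: L from 95 -> R from 30 -> L from 58
Insert 42: L from 95 -> R from 30 -> L from 58 -> R from 34
Insert 53: L from 95 -> R from 30 -> L from 58 -> R from 34 -> R from 42

In-order: [6, 30, 34, 42, 53, 58, 95]


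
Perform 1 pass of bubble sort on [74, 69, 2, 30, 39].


Initial: [74, 69, 2, 30, 39]
Pass 1: [69, 2, 30, 39, 74] (4 swaps)

After 1 pass: [69, 2, 30, 39, 74]


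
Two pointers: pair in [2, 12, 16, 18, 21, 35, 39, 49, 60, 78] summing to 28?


lo=0(2)+hi=9(78)=80
lo=0(2)+hi=8(60)=62
lo=0(2)+hi=7(49)=51
lo=0(2)+hi=6(39)=41
lo=0(2)+hi=5(35)=37
lo=0(2)+hi=4(21)=23
lo=1(12)+hi=4(21)=33
lo=1(12)+hi=3(18)=30
lo=1(12)+hi=2(16)=28

Yes: 12+16=28


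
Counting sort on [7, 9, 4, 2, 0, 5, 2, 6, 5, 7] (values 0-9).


Input: [7, 9, 4, 2, 0, 5, 2, 6, 5, 7]
Counts: [1, 0, 2, 0, 1, 2, 1, 2, 0, 1]

Sorted: [0, 2, 2, 4, 5, 5, 6, 7, 7, 9]


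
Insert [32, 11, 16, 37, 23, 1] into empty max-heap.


Insert 32: [32]
Insert 11: [32, 11]
Insert 16: [32, 11, 16]
Insert 37: [37, 32, 16, 11]
Insert 23: [37, 32, 16, 11, 23]
Insert 1: [37, 32, 16, 11, 23, 1]

Final heap: [37, 32, 16, 11, 23, 1]


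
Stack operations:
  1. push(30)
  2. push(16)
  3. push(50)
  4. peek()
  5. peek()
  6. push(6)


push(30) -> [30]
push(16) -> [30, 16]
push(50) -> [30, 16, 50]
peek()->50
peek()->50
push(6) -> [30, 16, 50, 6]

Final stack: [30, 16, 50, 6]


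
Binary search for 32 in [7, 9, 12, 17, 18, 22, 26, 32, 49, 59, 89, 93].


Step 1: lo=0, hi=11, mid=5, val=22
Step 2: lo=6, hi=11, mid=8, val=49
Step 3: lo=6, hi=7, mid=6, val=26
Step 4: lo=7, hi=7, mid=7, val=32

Found at index 7


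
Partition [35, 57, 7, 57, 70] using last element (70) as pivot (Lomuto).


Pivot: 70
  35 <= 70: advance i (no swap)
  57 <= 70: advance i (no swap)
  7 <= 70: advance i (no swap)
  57 <= 70: advance i (no swap)
Place pivot at 4: [35, 57, 7, 57, 70]

Partitioned: [35, 57, 7, 57, 70]


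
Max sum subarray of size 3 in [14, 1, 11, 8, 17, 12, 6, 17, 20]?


[0:3]: 26
[1:4]: 20
[2:5]: 36
[3:6]: 37
[4:7]: 35
[5:8]: 35
[6:9]: 43

Max: 43 at [6:9]


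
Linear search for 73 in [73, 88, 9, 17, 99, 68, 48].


i=0: 73==73 found!

Found at 0, 1 comps


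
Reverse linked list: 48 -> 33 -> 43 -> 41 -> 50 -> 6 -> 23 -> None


Step 1: curr=48, set curr.next=prev(None) | reversed so far: 48
Step 2: curr=33, set curr.next=prev(48) | reversed so far: 33 -> 48
Step 3: curr=43, set curr.next=prev(33) | reversed so far: 43 -> 33 -> 48
Step 4: curr=41, set curr.next=prev(43) | reversed so far: 41 -> 43 -> 33 -> 48
Step 5: curr=50, set curr.next=prev(41) | reversed so far: 50 -> 41 -> 43 -> 33 -> 48
Step 6: curr=6, set curr.next=prev(50) | reversed so far: 6 -> 50 -> 41 -> 43 -> 33 -> 48
Step 7: curr=23, set curr.next=prev(6) | reversed so far: 23 -> 6 -> 50 -> 41 -> 43 -> 33 -> 48

23 -> 6 -> 50 -> 41 -> 43 -> 33 -> 48 -> None


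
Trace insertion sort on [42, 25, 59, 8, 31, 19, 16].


Initial: [42, 25, 59, 8, 31, 19, 16]
Insert 25: [25, 42, 59, 8, 31, 19, 16]
Insert 59: [25, 42, 59, 8, 31, 19, 16]
Insert 8: [8, 25, 42, 59, 31, 19, 16]
Insert 31: [8, 25, 31, 42, 59, 19, 16]
Insert 19: [8, 19, 25, 31, 42, 59, 16]
Insert 16: [8, 16, 19, 25, 31, 42, 59]

Sorted: [8, 16, 19, 25, 31, 42, 59]


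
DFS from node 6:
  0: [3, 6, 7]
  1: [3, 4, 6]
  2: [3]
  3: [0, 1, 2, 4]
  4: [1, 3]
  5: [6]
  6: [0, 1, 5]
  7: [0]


Visit 6, push [5, 1, 0]
Visit 0, push [7, 3]
Visit 3, push [4, 2, 1]
Visit 1, push [4]
Visit 4, push []
Visit 2, push []
Visit 7, push []
Visit 5, push []

DFS order: [6, 0, 3, 1, 4, 2, 7, 5]


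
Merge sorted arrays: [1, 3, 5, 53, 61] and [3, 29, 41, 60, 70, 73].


Take 1 from A
Take 3 from A
Take 3 from B
Take 5 from A
Take 29 from B
Take 41 from B
Take 53 from A
Take 60 from B
Take 61 from A

Merged: [1, 3, 3, 5, 29, 41, 53, 60, 61, 70, 73]


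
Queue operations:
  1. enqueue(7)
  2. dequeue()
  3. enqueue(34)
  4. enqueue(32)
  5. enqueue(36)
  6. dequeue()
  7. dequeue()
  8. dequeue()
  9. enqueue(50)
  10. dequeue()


enqueue(7) -> [7]
dequeue()->7, []
enqueue(34) -> [34]
enqueue(32) -> [34, 32]
enqueue(36) -> [34, 32, 36]
dequeue()->34, [32, 36]
dequeue()->32, [36]
dequeue()->36, []
enqueue(50) -> [50]
dequeue()->50, []

Final queue: []


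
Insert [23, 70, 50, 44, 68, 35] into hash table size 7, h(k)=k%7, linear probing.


Insert 23: h=2 -> slot 2
Insert 70: h=0 -> slot 0
Insert 50: h=1 -> slot 1
Insert 44: h=2, 1 probes -> slot 3
Insert 68: h=5 -> slot 5
Insert 35: h=0, 4 probes -> slot 4

Table: [70, 50, 23, 44, 35, 68, None]


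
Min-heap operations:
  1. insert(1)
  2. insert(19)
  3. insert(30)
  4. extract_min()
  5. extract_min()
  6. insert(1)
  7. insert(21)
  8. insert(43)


insert(1) -> [1]
insert(19) -> [1, 19]
insert(30) -> [1, 19, 30]
extract_min()->1, [19, 30]
extract_min()->19, [30]
insert(1) -> [1, 30]
insert(21) -> [1, 30, 21]
insert(43) -> [1, 30, 21, 43]

Final heap: [1, 30, 21, 43]


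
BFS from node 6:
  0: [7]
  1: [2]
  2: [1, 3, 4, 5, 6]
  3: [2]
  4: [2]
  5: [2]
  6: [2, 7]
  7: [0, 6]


Visit 6, enqueue [2, 7]
Visit 2, enqueue [1, 3, 4, 5]
Visit 7, enqueue [0]
Visit 1, enqueue []
Visit 3, enqueue []
Visit 4, enqueue []
Visit 5, enqueue []
Visit 0, enqueue []

BFS order: [6, 2, 7, 1, 3, 4, 5, 0]


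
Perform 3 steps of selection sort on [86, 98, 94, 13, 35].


Initial: [86, 98, 94, 13, 35]
Step 1: min=13 at 3
  Swap: [13, 98, 94, 86, 35]
Step 2: min=35 at 4
  Swap: [13, 35, 94, 86, 98]
Step 3: min=86 at 3
  Swap: [13, 35, 86, 94, 98]

After 3 steps: [13, 35, 86, 94, 98]


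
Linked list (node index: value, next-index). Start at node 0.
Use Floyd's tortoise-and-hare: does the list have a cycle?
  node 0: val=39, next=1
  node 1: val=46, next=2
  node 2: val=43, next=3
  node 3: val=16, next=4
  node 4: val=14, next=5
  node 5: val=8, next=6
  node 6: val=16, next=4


Floyd's tortoise (slow, +1) and hare (fast, +2):
  init: slow=0, fast=0
  step 1: slow=1, fast=2
  step 2: slow=2, fast=4
  step 3: slow=3, fast=6
  step 4: slow=4, fast=5
  step 5: slow=5, fast=4
  step 6: slow=6, fast=6
  slow == fast at node 6: cycle detected

Cycle: yes


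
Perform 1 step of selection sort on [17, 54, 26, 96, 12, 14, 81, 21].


Initial: [17, 54, 26, 96, 12, 14, 81, 21]
Step 1: min=12 at 4
  Swap: [12, 54, 26, 96, 17, 14, 81, 21]

After 1 step: [12, 54, 26, 96, 17, 14, 81, 21]


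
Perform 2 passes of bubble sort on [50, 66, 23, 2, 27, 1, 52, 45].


Initial: [50, 66, 23, 2, 27, 1, 52, 45]
Pass 1: [50, 23, 2, 27, 1, 52, 45, 66] (6 swaps)
Pass 2: [23, 2, 27, 1, 50, 45, 52, 66] (5 swaps)

After 2 passes: [23, 2, 27, 1, 50, 45, 52, 66]


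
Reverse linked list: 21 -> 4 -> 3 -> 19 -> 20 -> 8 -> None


Step 1: curr=21, set curr.next=prev(None) | reversed so far: 21
Step 2: curr=4, set curr.next=prev(21) | reversed so far: 4 -> 21
Step 3: curr=3, set curr.next=prev(4) | reversed so far: 3 -> 4 -> 21
Step 4: curr=19, set curr.next=prev(3) | reversed so far: 19 -> 3 -> 4 -> 21
Step 5: curr=20, set curr.next=prev(19) | reversed so far: 20 -> 19 -> 3 -> 4 -> 21
Step 6: curr=8, set curr.next=prev(20) | reversed so far: 8 -> 20 -> 19 -> 3 -> 4 -> 21

8 -> 20 -> 19 -> 3 -> 4 -> 21 -> None


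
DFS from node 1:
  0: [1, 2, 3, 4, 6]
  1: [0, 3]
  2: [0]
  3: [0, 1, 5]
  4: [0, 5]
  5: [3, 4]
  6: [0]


Visit 1, push [3, 0]
Visit 0, push [6, 4, 3, 2]
Visit 2, push []
Visit 3, push [5]
Visit 5, push [4]
Visit 4, push []
Visit 6, push []

DFS order: [1, 0, 2, 3, 5, 4, 6]


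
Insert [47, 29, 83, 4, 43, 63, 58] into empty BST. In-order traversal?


Insert 47: root
Insert 29: L from 47
Insert 83: R from 47
Insert 4: L from 47 -> L from 29
Insert 43: L from 47 -> R from 29
Insert 63: R from 47 -> L from 83
Insert 58: R from 47 -> L from 83 -> L from 63

In-order: [4, 29, 43, 47, 58, 63, 83]


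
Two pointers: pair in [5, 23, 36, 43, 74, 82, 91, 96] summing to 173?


lo=0(5)+hi=7(96)=101
lo=1(23)+hi=7(96)=119
lo=2(36)+hi=7(96)=132
lo=3(43)+hi=7(96)=139
lo=4(74)+hi=7(96)=170
lo=5(82)+hi=7(96)=178
lo=5(82)+hi=6(91)=173

Yes: 82+91=173


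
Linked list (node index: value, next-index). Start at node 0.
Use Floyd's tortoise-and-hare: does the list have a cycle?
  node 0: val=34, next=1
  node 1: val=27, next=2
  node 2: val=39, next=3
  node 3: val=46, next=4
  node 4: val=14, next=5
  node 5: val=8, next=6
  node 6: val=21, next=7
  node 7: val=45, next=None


Floyd's tortoise (slow, +1) and hare (fast, +2):
  init: slow=0, fast=0
  step 1: slow=1, fast=2
  step 2: slow=2, fast=4
  step 3: slow=3, fast=6
  step 4: fast 6->7->None, no cycle

Cycle: no


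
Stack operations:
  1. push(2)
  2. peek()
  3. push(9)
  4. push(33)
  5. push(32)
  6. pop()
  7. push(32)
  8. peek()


push(2) -> [2]
peek()->2
push(9) -> [2, 9]
push(33) -> [2, 9, 33]
push(32) -> [2, 9, 33, 32]
pop()->32, [2, 9, 33]
push(32) -> [2, 9, 33, 32]
peek()->32

Final stack: [2, 9, 33, 32]


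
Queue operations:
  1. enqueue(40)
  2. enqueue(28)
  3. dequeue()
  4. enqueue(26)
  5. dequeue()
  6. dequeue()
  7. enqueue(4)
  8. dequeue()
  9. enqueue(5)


enqueue(40) -> [40]
enqueue(28) -> [40, 28]
dequeue()->40, [28]
enqueue(26) -> [28, 26]
dequeue()->28, [26]
dequeue()->26, []
enqueue(4) -> [4]
dequeue()->4, []
enqueue(5) -> [5]

Final queue: [5]


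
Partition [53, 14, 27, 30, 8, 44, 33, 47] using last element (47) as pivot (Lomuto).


Pivot: 47
  14 <= 47: swap -> [14, 53, 27, 30, 8, 44, 33, 47]
  27 <= 47: swap -> [14, 27, 53, 30, 8, 44, 33, 47]
  30 <= 47: swap -> [14, 27, 30, 53, 8, 44, 33, 47]
  8 <= 47: swap -> [14, 27, 30, 8, 53, 44, 33, 47]
  44 <= 47: swap -> [14, 27, 30, 8, 44, 53, 33, 47]
  33 <= 47: swap -> [14, 27, 30, 8, 44, 33, 53, 47]
Place pivot at 6: [14, 27, 30, 8, 44, 33, 47, 53]

Partitioned: [14, 27, 30, 8, 44, 33, 47, 53]


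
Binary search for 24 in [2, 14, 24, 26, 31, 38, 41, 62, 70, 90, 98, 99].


Step 1: lo=0, hi=11, mid=5, val=38
Step 2: lo=0, hi=4, mid=2, val=24

Found at index 2


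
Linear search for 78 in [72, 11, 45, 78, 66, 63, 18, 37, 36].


i=0: 72!=78
i=1: 11!=78
i=2: 45!=78
i=3: 78==78 found!

Found at 3, 4 comps


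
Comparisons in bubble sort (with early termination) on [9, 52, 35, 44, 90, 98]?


Algorithm: bubble sort (with early termination)
Input: [9, 52, 35, 44, 90, 98]
Sorted: [9, 35, 44, 52, 90, 98]

9


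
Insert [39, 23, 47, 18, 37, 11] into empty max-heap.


Insert 39: [39]
Insert 23: [39, 23]
Insert 47: [47, 23, 39]
Insert 18: [47, 23, 39, 18]
Insert 37: [47, 37, 39, 18, 23]
Insert 11: [47, 37, 39, 18, 23, 11]

Final heap: [47, 37, 39, 18, 23, 11]


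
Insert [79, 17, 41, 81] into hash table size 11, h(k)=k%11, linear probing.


Insert 79: h=2 -> slot 2
Insert 17: h=6 -> slot 6
Insert 41: h=8 -> slot 8
Insert 81: h=4 -> slot 4

Table: [None, None, 79, None, 81, None, 17, None, 41, None, None]


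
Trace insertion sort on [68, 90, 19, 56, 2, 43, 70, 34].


Initial: [68, 90, 19, 56, 2, 43, 70, 34]
Insert 90: [68, 90, 19, 56, 2, 43, 70, 34]
Insert 19: [19, 68, 90, 56, 2, 43, 70, 34]
Insert 56: [19, 56, 68, 90, 2, 43, 70, 34]
Insert 2: [2, 19, 56, 68, 90, 43, 70, 34]
Insert 43: [2, 19, 43, 56, 68, 90, 70, 34]
Insert 70: [2, 19, 43, 56, 68, 70, 90, 34]
Insert 34: [2, 19, 34, 43, 56, 68, 70, 90]

Sorted: [2, 19, 34, 43, 56, 68, 70, 90]


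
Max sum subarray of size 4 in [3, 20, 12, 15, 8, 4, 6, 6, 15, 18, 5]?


[0:4]: 50
[1:5]: 55
[2:6]: 39
[3:7]: 33
[4:8]: 24
[5:9]: 31
[6:10]: 45
[7:11]: 44

Max: 55 at [1:5]


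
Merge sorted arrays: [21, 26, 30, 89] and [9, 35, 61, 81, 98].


Take 9 from B
Take 21 from A
Take 26 from A
Take 30 from A
Take 35 from B
Take 61 from B
Take 81 from B
Take 89 from A

Merged: [9, 21, 26, 30, 35, 61, 81, 89, 98]


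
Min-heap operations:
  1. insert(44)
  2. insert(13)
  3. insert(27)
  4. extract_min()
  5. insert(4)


insert(44) -> [44]
insert(13) -> [13, 44]
insert(27) -> [13, 44, 27]
extract_min()->13, [27, 44]
insert(4) -> [4, 44, 27]

Final heap: [4, 44, 27]


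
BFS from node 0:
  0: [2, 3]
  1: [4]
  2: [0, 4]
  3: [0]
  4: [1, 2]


Visit 0, enqueue [2, 3]
Visit 2, enqueue [4]
Visit 3, enqueue []
Visit 4, enqueue [1]
Visit 1, enqueue []

BFS order: [0, 2, 3, 4, 1]


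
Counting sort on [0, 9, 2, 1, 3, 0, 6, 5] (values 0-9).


Input: [0, 9, 2, 1, 3, 0, 6, 5]
Counts: [2, 1, 1, 1, 0, 1, 1, 0, 0, 1]

Sorted: [0, 0, 1, 2, 3, 5, 6, 9]


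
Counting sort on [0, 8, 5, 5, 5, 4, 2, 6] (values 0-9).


Input: [0, 8, 5, 5, 5, 4, 2, 6]
Counts: [1, 0, 1, 0, 1, 3, 1, 0, 1, 0]

Sorted: [0, 2, 4, 5, 5, 5, 6, 8]


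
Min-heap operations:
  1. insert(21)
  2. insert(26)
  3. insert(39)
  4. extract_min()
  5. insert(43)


insert(21) -> [21]
insert(26) -> [21, 26]
insert(39) -> [21, 26, 39]
extract_min()->21, [26, 39]
insert(43) -> [26, 39, 43]

Final heap: [26, 39, 43]


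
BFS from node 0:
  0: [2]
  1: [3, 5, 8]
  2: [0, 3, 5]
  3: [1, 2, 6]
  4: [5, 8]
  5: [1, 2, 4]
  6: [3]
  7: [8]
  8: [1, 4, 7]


Visit 0, enqueue [2]
Visit 2, enqueue [3, 5]
Visit 3, enqueue [1, 6]
Visit 5, enqueue [4]
Visit 1, enqueue [8]
Visit 6, enqueue []
Visit 4, enqueue []
Visit 8, enqueue [7]
Visit 7, enqueue []

BFS order: [0, 2, 3, 5, 1, 6, 4, 8, 7]


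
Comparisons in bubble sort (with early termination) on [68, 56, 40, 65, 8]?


Algorithm: bubble sort (with early termination)
Input: [68, 56, 40, 65, 8]
Sorted: [8, 40, 56, 65, 68]

10


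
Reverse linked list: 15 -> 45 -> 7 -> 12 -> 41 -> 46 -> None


Step 1: curr=15, set curr.next=prev(None) | reversed so far: 15
Step 2: curr=45, set curr.next=prev(15) | reversed so far: 45 -> 15
Step 3: curr=7, set curr.next=prev(45) | reversed so far: 7 -> 45 -> 15
Step 4: curr=12, set curr.next=prev(7) | reversed so far: 12 -> 7 -> 45 -> 15
Step 5: curr=41, set curr.next=prev(12) | reversed so far: 41 -> 12 -> 7 -> 45 -> 15
Step 6: curr=46, set curr.next=prev(41) | reversed so far: 46 -> 41 -> 12 -> 7 -> 45 -> 15

46 -> 41 -> 12 -> 7 -> 45 -> 15 -> None


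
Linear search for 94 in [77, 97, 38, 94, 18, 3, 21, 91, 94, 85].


i=0: 77!=94
i=1: 97!=94
i=2: 38!=94
i=3: 94==94 found!

Found at 3, 4 comps


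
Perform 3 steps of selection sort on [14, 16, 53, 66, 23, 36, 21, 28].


Initial: [14, 16, 53, 66, 23, 36, 21, 28]
Step 1: min=14 at 0
  Swap: [14, 16, 53, 66, 23, 36, 21, 28]
Step 2: min=16 at 1
  Swap: [14, 16, 53, 66, 23, 36, 21, 28]
Step 3: min=21 at 6
  Swap: [14, 16, 21, 66, 23, 36, 53, 28]

After 3 steps: [14, 16, 21, 66, 23, 36, 53, 28]


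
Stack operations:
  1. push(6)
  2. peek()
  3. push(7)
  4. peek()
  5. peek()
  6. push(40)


push(6) -> [6]
peek()->6
push(7) -> [6, 7]
peek()->7
peek()->7
push(40) -> [6, 7, 40]

Final stack: [6, 7, 40]


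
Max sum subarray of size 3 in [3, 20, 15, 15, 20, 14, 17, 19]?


[0:3]: 38
[1:4]: 50
[2:5]: 50
[3:6]: 49
[4:7]: 51
[5:8]: 50

Max: 51 at [4:7]


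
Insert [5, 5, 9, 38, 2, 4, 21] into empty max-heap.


Insert 5: [5]
Insert 5: [5, 5]
Insert 9: [9, 5, 5]
Insert 38: [38, 9, 5, 5]
Insert 2: [38, 9, 5, 5, 2]
Insert 4: [38, 9, 5, 5, 2, 4]
Insert 21: [38, 9, 21, 5, 2, 4, 5]

Final heap: [38, 9, 21, 5, 2, 4, 5]


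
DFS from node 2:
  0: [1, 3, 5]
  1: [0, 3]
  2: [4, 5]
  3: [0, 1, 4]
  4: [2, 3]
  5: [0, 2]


Visit 2, push [5, 4]
Visit 4, push [3]
Visit 3, push [1, 0]
Visit 0, push [5, 1]
Visit 1, push []
Visit 5, push []

DFS order: [2, 4, 3, 0, 1, 5]


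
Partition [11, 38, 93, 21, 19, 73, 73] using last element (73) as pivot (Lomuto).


Pivot: 73
  11 <= 73: advance i (no swap)
  38 <= 73: advance i (no swap)
  21 <= 73: swap -> [11, 38, 21, 93, 19, 73, 73]
  19 <= 73: swap -> [11, 38, 21, 19, 93, 73, 73]
  73 <= 73: swap -> [11, 38, 21, 19, 73, 93, 73]
Place pivot at 5: [11, 38, 21, 19, 73, 73, 93]

Partitioned: [11, 38, 21, 19, 73, 73, 93]


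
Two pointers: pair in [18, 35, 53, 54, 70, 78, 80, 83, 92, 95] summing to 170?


lo=0(18)+hi=9(95)=113
lo=1(35)+hi=9(95)=130
lo=2(53)+hi=9(95)=148
lo=3(54)+hi=9(95)=149
lo=4(70)+hi=9(95)=165
lo=5(78)+hi=9(95)=173
lo=5(78)+hi=8(92)=170

Yes: 78+92=170


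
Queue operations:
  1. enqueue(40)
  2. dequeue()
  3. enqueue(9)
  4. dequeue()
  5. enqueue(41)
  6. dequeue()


enqueue(40) -> [40]
dequeue()->40, []
enqueue(9) -> [9]
dequeue()->9, []
enqueue(41) -> [41]
dequeue()->41, []

Final queue: []


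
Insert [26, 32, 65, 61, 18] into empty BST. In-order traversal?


Insert 26: root
Insert 32: R from 26
Insert 65: R from 26 -> R from 32
Insert 61: R from 26 -> R from 32 -> L from 65
Insert 18: L from 26

In-order: [18, 26, 32, 61, 65]


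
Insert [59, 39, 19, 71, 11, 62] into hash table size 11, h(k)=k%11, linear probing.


Insert 59: h=4 -> slot 4
Insert 39: h=6 -> slot 6
Insert 19: h=8 -> slot 8
Insert 71: h=5 -> slot 5
Insert 11: h=0 -> slot 0
Insert 62: h=7 -> slot 7

Table: [11, None, None, None, 59, 71, 39, 62, 19, None, None]


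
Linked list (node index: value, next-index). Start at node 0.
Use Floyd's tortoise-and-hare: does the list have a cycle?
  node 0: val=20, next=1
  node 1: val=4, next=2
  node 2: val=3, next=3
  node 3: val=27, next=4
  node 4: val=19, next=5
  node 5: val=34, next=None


Floyd's tortoise (slow, +1) and hare (fast, +2):
  init: slow=0, fast=0
  step 1: slow=1, fast=2
  step 2: slow=2, fast=4
  step 3: fast 4->5->None, no cycle

Cycle: no


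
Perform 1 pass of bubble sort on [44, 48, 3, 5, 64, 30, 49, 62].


Initial: [44, 48, 3, 5, 64, 30, 49, 62]
Pass 1: [44, 3, 5, 48, 30, 49, 62, 64] (5 swaps)

After 1 pass: [44, 3, 5, 48, 30, 49, 62, 64]


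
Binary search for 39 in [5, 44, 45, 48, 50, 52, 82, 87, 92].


Step 1: lo=0, hi=8, mid=4, val=50
Step 2: lo=0, hi=3, mid=1, val=44
Step 3: lo=0, hi=0, mid=0, val=5

Not found


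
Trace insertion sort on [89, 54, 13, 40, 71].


Initial: [89, 54, 13, 40, 71]
Insert 54: [54, 89, 13, 40, 71]
Insert 13: [13, 54, 89, 40, 71]
Insert 40: [13, 40, 54, 89, 71]
Insert 71: [13, 40, 54, 71, 89]

Sorted: [13, 40, 54, 71, 89]


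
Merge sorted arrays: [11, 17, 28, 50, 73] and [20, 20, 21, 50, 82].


Take 11 from A
Take 17 from A
Take 20 from B
Take 20 from B
Take 21 from B
Take 28 from A
Take 50 from A
Take 50 from B
Take 73 from A

Merged: [11, 17, 20, 20, 21, 28, 50, 50, 73, 82]


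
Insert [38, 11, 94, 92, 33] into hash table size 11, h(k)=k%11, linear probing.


Insert 38: h=5 -> slot 5
Insert 11: h=0 -> slot 0
Insert 94: h=6 -> slot 6
Insert 92: h=4 -> slot 4
Insert 33: h=0, 1 probes -> slot 1

Table: [11, 33, None, None, 92, 38, 94, None, None, None, None]


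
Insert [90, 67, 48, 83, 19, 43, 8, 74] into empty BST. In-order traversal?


Insert 90: root
Insert 67: L from 90
Insert 48: L from 90 -> L from 67
Insert 83: L from 90 -> R from 67
Insert 19: L from 90 -> L from 67 -> L from 48
Insert 43: L from 90 -> L from 67 -> L from 48 -> R from 19
Insert 8: L from 90 -> L from 67 -> L from 48 -> L from 19
Insert 74: L from 90 -> R from 67 -> L from 83

In-order: [8, 19, 43, 48, 67, 74, 83, 90]


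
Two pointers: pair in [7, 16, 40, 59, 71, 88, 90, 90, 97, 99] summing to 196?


lo=0(7)+hi=9(99)=106
lo=1(16)+hi=9(99)=115
lo=2(40)+hi=9(99)=139
lo=3(59)+hi=9(99)=158
lo=4(71)+hi=9(99)=170
lo=5(88)+hi=9(99)=187
lo=6(90)+hi=9(99)=189
lo=7(90)+hi=9(99)=189
lo=8(97)+hi=9(99)=196

Yes: 97+99=196


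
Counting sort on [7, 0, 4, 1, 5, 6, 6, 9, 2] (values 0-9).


Input: [7, 0, 4, 1, 5, 6, 6, 9, 2]
Counts: [1, 1, 1, 0, 1, 1, 2, 1, 0, 1]

Sorted: [0, 1, 2, 4, 5, 6, 6, 7, 9]


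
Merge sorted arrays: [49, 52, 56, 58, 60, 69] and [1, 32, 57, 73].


Take 1 from B
Take 32 from B
Take 49 from A
Take 52 from A
Take 56 from A
Take 57 from B
Take 58 from A
Take 60 from A
Take 69 from A

Merged: [1, 32, 49, 52, 56, 57, 58, 60, 69, 73]


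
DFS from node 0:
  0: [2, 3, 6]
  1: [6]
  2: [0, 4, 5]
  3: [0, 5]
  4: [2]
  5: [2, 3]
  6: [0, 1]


Visit 0, push [6, 3, 2]
Visit 2, push [5, 4]
Visit 4, push []
Visit 5, push [3]
Visit 3, push []
Visit 6, push [1]
Visit 1, push []

DFS order: [0, 2, 4, 5, 3, 6, 1]


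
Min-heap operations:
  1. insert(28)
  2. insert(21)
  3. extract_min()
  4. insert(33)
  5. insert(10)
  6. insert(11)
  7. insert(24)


insert(28) -> [28]
insert(21) -> [21, 28]
extract_min()->21, [28]
insert(33) -> [28, 33]
insert(10) -> [10, 33, 28]
insert(11) -> [10, 11, 28, 33]
insert(24) -> [10, 11, 28, 33, 24]

Final heap: [10, 11, 28, 33, 24]


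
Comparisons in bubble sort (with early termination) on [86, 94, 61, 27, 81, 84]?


Algorithm: bubble sort (with early termination)
Input: [86, 94, 61, 27, 81, 84]
Sorted: [27, 61, 81, 84, 86, 94]

14


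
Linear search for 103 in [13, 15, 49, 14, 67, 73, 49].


i=0: 13!=103
i=1: 15!=103
i=2: 49!=103
i=3: 14!=103
i=4: 67!=103
i=5: 73!=103
i=6: 49!=103

Not found, 7 comps


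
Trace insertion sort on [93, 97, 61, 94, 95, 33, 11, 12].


Initial: [93, 97, 61, 94, 95, 33, 11, 12]
Insert 97: [93, 97, 61, 94, 95, 33, 11, 12]
Insert 61: [61, 93, 97, 94, 95, 33, 11, 12]
Insert 94: [61, 93, 94, 97, 95, 33, 11, 12]
Insert 95: [61, 93, 94, 95, 97, 33, 11, 12]
Insert 33: [33, 61, 93, 94, 95, 97, 11, 12]
Insert 11: [11, 33, 61, 93, 94, 95, 97, 12]
Insert 12: [11, 12, 33, 61, 93, 94, 95, 97]

Sorted: [11, 12, 33, 61, 93, 94, 95, 97]


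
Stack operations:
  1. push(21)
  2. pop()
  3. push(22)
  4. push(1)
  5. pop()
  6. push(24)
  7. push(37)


push(21) -> [21]
pop()->21, []
push(22) -> [22]
push(1) -> [22, 1]
pop()->1, [22]
push(24) -> [22, 24]
push(37) -> [22, 24, 37]

Final stack: [22, 24, 37]


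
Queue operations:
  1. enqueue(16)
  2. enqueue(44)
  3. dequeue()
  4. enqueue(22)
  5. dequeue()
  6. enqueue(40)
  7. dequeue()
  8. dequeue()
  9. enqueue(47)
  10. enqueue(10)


enqueue(16) -> [16]
enqueue(44) -> [16, 44]
dequeue()->16, [44]
enqueue(22) -> [44, 22]
dequeue()->44, [22]
enqueue(40) -> [22, 40]
dequeue()->22, [40]
dequeue()->40, []
enqueue(47) -> [47]
enqueue(10) -> [47, 10]

Final queue: [47, 10]
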